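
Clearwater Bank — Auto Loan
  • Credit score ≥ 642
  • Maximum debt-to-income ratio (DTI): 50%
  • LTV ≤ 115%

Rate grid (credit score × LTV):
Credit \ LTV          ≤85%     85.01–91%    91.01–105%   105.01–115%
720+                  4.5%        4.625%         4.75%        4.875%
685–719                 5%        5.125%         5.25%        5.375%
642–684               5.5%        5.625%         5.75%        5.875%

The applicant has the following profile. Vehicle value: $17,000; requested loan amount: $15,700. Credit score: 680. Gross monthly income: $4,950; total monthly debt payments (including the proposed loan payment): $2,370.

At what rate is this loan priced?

Credit score 680 ≥ 642; Debt-to-income = 2,370/4,950 = 47.9% — meets 50% limit
LTV: 15,700 ÷ 17,000 = 92.4%, within 115% cap
Row: 680 falls in 642–684. Column: 92.4% falls in 91.01–105%. Rate = 5.75%.

5.75%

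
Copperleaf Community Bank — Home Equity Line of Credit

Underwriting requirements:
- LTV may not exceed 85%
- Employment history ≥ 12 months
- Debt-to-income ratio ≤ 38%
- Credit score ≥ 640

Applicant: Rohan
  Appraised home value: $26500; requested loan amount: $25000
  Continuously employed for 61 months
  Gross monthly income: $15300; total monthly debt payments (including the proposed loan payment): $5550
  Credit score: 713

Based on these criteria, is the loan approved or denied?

LTV = 25,000/26,500 = 94.3% > 85%
Employment 61 ≥ 12 months
Debt-to-income = 5,550/15,300 = 36.3% — meets 38% limit
Credit score 713 ≥ 640 (meets)
Fails on LTV.

Denied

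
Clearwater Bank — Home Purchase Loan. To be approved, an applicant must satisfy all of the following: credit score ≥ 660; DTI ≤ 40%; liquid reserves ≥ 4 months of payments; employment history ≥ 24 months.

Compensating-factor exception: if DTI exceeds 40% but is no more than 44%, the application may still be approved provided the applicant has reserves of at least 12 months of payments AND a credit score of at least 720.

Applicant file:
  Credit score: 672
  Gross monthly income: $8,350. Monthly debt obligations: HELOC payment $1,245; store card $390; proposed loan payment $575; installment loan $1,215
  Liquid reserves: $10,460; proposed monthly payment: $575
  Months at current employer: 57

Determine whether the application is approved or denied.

Denied

Credit score 672 ≥ 660 (meets base)
Total debts = (1,245 + 390 + 575 + 1,215) = 3,425. DTI: 3,425 ÷ 8,350 = 41%, over the 40% base limit.
Liquid reserves cover 10,460/575 = 18.2 months — ≥ 4 required
Employment 57 ≥ 24 months
DTI 41% is within the 40%–44% exception band; checking compensating factors.
Reserves 18.2 ≥ 12 months; credit score 672 < 720.
Compensating-factor requirement not fully met.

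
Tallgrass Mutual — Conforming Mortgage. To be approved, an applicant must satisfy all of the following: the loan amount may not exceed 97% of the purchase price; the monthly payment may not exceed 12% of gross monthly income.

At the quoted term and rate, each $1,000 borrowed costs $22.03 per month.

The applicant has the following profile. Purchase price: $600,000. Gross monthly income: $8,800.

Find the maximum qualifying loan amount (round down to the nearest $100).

Payment cap: 12% × $8,800 = $1,056/month.
At $22.03 per $1,000, that supports 1,056/22.03 × 1,000 ≈ $47,934 → $47,900.
LTV cap: 97% × $600,000 = $582,000 → $582,000.
Binding constraint: payment-to-income.

$47,900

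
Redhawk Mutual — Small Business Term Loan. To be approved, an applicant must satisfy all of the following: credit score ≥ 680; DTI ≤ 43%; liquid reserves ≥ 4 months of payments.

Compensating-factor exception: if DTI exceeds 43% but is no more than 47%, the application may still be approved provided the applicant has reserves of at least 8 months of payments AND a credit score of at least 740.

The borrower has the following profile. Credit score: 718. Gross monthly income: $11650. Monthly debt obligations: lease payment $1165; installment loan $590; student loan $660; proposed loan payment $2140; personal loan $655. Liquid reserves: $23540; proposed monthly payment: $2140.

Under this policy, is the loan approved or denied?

Credit score 718 ≥ 680 (meets base)
Total debts = (1,165 + 590 + 660 + 2,140 + 655) = 5,210. DTI = 5,210/11,650 = 44.7% > 43% — standard DTI limit exceeded.
Reserves = 23,540/2,140 = 11.0 months ≥ 4
DTI 44.7% is within the 43%–47% exception band; checking compensating factors.
Reserves 11.0 ≥ 8 months; credit score 718 < 740.
Override conditions not both satisfied; exception does not apply.

Denied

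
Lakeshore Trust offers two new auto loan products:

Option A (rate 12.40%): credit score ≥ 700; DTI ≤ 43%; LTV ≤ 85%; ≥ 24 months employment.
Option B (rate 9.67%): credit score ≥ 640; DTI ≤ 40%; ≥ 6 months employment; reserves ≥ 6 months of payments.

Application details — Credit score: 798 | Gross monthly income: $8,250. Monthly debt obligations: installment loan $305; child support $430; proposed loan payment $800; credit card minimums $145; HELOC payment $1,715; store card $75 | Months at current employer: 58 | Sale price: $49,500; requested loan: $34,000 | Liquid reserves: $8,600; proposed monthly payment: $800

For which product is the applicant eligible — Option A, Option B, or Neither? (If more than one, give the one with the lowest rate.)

Total debts = (305 + 430 + 800 + 145 + 1,715 + 75) = 3,470; DTI = 3,470/8,250 = 42.1%.
LTV = 34,000/49,500 = 68.7%.
Reserves = 8,600/800 = 10.8 months.
Option A: score 798 ≥ 700; DTI 42.1% ≤ 43%; LTV 68.7% ≤ 85%; employment 58 ≥ 24 mo → qualifies.
Option B: score 798 ≥ 640; DTI 42.1% > 40%; employment 58 ≥ 6 mo; reserves 10.8 ≥ 6 mo → does not qualify.

Option A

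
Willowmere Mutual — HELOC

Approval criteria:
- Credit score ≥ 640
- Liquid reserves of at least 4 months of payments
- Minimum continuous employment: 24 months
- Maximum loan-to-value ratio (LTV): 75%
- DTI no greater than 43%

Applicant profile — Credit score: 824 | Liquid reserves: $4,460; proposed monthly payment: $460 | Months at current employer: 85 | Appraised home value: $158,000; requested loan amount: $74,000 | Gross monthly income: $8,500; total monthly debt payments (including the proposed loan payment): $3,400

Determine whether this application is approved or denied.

Credit score 824 ≥ 640 (meets)
Liquid reserves cover 4,460/460 = 9.7 months — ≥ 4 required
Employment 85 ≥ 24 months
LTV: 74,000 ÷ 158,000 = 46.8%, within 75% cap
Debt-to-income = 3,400/8,500 = 40% — meets 43% limit
All criteria satisfied.

Approved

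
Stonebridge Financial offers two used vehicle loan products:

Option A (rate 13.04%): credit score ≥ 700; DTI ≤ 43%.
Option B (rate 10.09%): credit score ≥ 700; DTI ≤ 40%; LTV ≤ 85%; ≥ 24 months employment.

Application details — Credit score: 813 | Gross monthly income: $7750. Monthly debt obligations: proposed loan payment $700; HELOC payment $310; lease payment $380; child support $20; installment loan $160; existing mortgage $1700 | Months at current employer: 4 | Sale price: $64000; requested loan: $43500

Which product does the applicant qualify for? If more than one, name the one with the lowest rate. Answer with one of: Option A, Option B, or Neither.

Total debts = (700 + 310 + 380 + 20 + 160 + 1,700) = 3,270; DTI = 3,270/7,750 = 42.2%.
LTV = 43,500/64,000 = 68%.
Option A: score 813 ≥ 700; DTI 42.2% ≤ 43% → qualifies.
Option B: score 813 ≥ 700; DTI 42.2% > 40%; LTV 68% ≤ 85%; employment 4 < 24 mo → does not qualify.

Option A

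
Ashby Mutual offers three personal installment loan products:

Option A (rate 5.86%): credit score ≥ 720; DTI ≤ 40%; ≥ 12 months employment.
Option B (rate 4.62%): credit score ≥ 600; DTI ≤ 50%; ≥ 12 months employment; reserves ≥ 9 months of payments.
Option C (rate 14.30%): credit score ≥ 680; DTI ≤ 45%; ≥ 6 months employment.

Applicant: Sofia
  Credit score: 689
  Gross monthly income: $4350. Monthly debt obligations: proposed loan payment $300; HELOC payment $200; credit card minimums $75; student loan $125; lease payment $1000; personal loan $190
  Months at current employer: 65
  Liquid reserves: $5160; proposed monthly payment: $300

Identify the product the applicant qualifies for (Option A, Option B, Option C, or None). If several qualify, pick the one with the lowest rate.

Option B

Total debts = (300 + 200 + 75 + 125 + 1,000 + 190) = 1,890; DTI = 1,890/4,350 = 43.4%.
Reserves = 5,160/300 = 17.2 months.
Option A: score 689 < 720; DTI 43.4% > 40%; employment 65 ≥ 12 mo → does not qualify.
Option B: score 689 ≥ 600; DTI 43.4% ≤ 50%; employment 65 ≥ 12 mo; reserves 17.2 ≥ 9 mo → qualifies.
Option C: score 689 ≥ 680; DTI 43.4% ≤ 45%; employment 65 ≥ 6 mo → qualifies.
Qualifying: Option B, Option C. Lowest rate is 4.62% → Option B.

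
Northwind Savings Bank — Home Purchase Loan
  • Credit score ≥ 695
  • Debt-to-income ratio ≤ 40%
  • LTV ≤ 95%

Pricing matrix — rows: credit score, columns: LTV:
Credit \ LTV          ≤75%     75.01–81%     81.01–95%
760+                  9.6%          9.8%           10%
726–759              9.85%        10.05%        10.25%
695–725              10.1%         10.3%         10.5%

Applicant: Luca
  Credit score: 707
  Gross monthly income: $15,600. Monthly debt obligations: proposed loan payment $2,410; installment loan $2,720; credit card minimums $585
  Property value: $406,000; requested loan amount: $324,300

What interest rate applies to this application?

10.3%

Credit score 707 ≥ 695; Total monthly debts = (2,410 + 2,720 + 585) = 5,715. Debt-to-income = 5,715/15,600 = 36.6% — meets 40% limit
LTV = 324,300/406,000 = 79.9% ≤ 95%
Credit 707 → row 695–725; LTV 79.9% → column 75.01–81%. Grid cell → 10.3%.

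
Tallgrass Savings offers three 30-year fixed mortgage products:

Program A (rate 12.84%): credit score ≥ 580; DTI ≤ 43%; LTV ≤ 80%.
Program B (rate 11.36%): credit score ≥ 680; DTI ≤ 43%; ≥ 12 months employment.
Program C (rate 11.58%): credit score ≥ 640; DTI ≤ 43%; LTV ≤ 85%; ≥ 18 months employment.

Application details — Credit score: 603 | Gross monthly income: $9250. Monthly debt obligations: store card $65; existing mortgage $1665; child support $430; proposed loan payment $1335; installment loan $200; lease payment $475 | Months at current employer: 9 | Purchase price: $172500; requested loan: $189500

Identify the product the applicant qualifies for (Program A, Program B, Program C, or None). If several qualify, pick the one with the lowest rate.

None

Total debts = (65 + 1,665 + 430 + 1,335 + 200 + 475) = 4,170; DTI = 4,170/9,250 = 45.1%.
LTV = 189,500/172,500 = 109.9%.
Program A: score 603 ≥ 580; DTI 45.1% > 43%; LTV 109.9% > 80% → does not qualify.
Program B: score 603 < 680; DTI 45.1% > 43%; employment 9 < 12 mo → does not qualify.
Program C: score 603 < 640; DTI 45.1% > 43%; LTV 109.9% > 85%; employment 9 < 18 mo → does not qualify.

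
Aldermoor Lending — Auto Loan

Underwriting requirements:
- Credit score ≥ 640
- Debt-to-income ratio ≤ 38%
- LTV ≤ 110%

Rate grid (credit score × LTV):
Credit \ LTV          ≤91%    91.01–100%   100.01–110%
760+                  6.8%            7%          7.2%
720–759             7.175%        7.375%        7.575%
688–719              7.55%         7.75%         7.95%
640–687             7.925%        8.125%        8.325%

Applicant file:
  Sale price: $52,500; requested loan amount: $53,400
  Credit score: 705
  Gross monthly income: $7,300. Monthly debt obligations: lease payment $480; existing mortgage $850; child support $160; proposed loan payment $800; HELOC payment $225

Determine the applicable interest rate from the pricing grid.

Credit score 705 ≥ 640; Total monthly debts = (480 + 850 + 160 + 800 + 225) = 2,515. Debt-to-income = 2,515/7,300 = 34.5% — meets 38% limit
LTV: 53,400 ÷ 52,500 = 101.7%, within 110% cap
Credit 705 → row 688–719; LTV 101.7% → column 100.01–110%. Grid cell → 7.95%.

7.95%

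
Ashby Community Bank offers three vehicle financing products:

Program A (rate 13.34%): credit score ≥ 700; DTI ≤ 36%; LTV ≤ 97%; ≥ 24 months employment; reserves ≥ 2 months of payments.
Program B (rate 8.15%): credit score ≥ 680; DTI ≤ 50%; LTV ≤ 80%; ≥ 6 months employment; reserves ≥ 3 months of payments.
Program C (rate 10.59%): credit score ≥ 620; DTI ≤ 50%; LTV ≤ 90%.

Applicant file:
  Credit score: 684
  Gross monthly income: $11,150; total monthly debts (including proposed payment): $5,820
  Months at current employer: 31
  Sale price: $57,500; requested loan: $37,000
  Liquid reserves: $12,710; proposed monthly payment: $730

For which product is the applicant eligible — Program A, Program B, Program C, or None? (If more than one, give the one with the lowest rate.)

DTI = 5,820/11,150 = 52.2%.
LTV = 37,000/57,500 = 64.3%.
Reserves = 12,710/730 = 17.4 months.
Program A: score 684 < 700; DTI 52.2% > 36%; LTV 64.3% ≤ 97%; employment 31 ≥ 24 mo; reserves 17.4 ≥ 2 mo → does not qualify.
Program B: score 684 ≥ 680; DTI 52.2% > 50%; LTV 64.3% ≤ 80%; employment 31 ≥ 6 mo; reserves 17.4 ≥ 3 mo → does not qualify.
Program C: score 684 ≥ 620; DTI 52.2% > 50%; LTV 64.3% ≤ 90% → does not qualify.

None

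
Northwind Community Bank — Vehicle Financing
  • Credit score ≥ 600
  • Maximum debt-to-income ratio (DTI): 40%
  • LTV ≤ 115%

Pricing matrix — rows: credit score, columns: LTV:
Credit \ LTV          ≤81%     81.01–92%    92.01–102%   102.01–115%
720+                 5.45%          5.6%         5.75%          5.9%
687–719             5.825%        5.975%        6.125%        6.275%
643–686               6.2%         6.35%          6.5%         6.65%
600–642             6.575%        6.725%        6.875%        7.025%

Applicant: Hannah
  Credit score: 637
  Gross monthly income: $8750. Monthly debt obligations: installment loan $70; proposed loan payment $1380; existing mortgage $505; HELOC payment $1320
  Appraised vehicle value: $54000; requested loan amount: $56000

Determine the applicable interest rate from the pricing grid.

Credit score 637 ≥ 600; Total monthly debts = (70 + 1,380 + 505 + 1,320) = 3,275. DTI: 3,275 ÷ 8,750 = 37.4%, within the 40% cap
Loan-to-value = 56,000/54,000 = 103.7% — pass (115% max)
Credit 637 → row 600–642; LTV 103.7% → column 102.01–115%. Grid cell → 7.025%.

7.025%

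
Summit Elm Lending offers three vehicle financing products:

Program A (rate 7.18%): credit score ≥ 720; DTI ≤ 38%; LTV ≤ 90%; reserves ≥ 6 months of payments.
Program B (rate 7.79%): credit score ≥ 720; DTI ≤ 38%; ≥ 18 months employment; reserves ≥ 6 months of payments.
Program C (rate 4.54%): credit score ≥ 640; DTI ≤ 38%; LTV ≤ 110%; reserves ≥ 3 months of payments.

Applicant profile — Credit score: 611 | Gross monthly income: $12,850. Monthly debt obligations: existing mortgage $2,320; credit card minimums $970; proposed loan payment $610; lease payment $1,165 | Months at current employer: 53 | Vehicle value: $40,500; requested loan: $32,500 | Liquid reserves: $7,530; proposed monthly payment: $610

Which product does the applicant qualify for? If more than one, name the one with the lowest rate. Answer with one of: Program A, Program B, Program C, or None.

Total debts = (2,320 + 970 + 610 + 1,165) = 5,065; DTI = 5,065/12,850 = 39.4%.
LTV = 32,500/40,500 = 80.2%.
Reserves = 7,530/610 = 12.3 months.
Program A: score 611 < 720; DTI 39.4% > 38%; LTV 80.2% ≤ 90%; reserves 12.3 ≥ 6 mo → does not qualify.
Program B: score 611 < 720; DTI 39.4% > 38%; employment 53 ≥ 18 mo; reserves 12.3 ≥ 6 mo → does not qualify.
Program C: score 611 < 640; DTI 39.4% > 38%; LTV 80.2% ≤ 110%; reserves 12.3 ≥ 3 mo → does not qualify.

None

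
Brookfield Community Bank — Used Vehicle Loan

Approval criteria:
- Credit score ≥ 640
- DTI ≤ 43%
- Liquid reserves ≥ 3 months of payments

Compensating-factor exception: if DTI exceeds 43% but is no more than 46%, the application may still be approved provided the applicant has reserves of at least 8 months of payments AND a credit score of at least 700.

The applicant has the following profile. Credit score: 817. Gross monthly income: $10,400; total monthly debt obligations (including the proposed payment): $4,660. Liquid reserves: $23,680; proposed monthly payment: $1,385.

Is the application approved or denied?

Credit score 817 ≥ 640 (meets base)
DTI: 4,660 ÷ 10,400 = 44.8%, over the 43% base limit.
Liquid reserves cover 23,680/1,385 = 17.1 months — ≥ 3 required
44.8% falls in the override range (43%–46%), so the compensating-factor test applies.
Override check — reserves: 17.1 mo (ok); score: 817 (ok).
Both compensating conditions met → exception applies.

Approved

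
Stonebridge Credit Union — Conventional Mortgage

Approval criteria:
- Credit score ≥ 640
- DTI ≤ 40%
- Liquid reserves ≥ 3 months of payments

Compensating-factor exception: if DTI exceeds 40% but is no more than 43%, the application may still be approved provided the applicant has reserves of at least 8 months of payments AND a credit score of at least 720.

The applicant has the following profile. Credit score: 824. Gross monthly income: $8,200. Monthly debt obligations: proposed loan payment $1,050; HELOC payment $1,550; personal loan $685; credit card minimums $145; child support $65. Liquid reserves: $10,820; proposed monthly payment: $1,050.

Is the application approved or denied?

Credit score 824 ≥ 640 (meets base)
Total debts = (1,050 + 1,550 + 685 + 145 + 65) = 3,495. DTI = 3,495/8,200 = 42.6% > 40% — standard DTI limit exceeded.
Reserves: 10,820 ÷ 1,050 = 10.3 months (meets 3-month minimum)
DTI 42.6% is within the 40%–43% exception band; checking compensating factors.
Reserves 10.3 ≥ 8 months; credit score 824 ≥ 720.
Both compensating conditions met → exception applies.

Approved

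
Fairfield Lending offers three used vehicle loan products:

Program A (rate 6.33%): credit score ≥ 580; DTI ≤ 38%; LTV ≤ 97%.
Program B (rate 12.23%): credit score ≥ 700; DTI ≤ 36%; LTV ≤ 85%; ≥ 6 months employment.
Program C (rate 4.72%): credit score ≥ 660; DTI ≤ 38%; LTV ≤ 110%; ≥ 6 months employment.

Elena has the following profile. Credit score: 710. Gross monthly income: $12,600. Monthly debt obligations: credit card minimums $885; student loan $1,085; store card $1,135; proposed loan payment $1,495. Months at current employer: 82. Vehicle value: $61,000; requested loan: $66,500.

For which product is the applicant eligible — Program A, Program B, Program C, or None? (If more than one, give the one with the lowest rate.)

Program C

Total debts = (885 + 1,085 + 1,135 + 1,495) = 4,600; DTI = 4,600/12,600 = 36.5%.
LTV = 66,500/61,000 = 109%.
Program A: score 710 ≥ 580; DTI 36.5% ≤ 38%; LTV 109% > 97% → does not qualify.
Program B: score 710 ≥ 700; DTI 36.5% > 36%; LTV 109% > 85%; employment 82 ≥ 6 mo → does not qualify.
Program C: score 710 ≥ 660; DTI 36.5% ≤ 38%; LTV 109% ≤ 110%; employment 82 ≥ 6 mo → qualifies.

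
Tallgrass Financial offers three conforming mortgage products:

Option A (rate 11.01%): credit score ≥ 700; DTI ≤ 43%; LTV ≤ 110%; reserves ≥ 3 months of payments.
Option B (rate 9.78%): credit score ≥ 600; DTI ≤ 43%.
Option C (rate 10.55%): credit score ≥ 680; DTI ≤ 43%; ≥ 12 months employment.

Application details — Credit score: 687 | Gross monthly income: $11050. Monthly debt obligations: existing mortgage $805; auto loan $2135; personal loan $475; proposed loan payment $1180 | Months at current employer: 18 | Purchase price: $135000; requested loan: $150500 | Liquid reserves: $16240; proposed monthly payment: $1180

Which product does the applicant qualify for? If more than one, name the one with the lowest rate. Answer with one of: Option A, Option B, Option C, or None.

Total debts = (805 + 2,135 + 475 + 1,180) = 4,595; DTI = 4,595/11,050 = 41.6%.
LTV = 150,500/135,000 = 111.5%.
Reserves = 16,240/1,180 = 13.8 months.
Option A: score 687 < 700; DTI 41.6% ≤ 43%; LTV 111.5% > 110%; reserves 13.8 ≥ 3 mo → does not qualify.
Option B: score 687 ≥ 600; DTI 41.6% ≤ 43% → qualifies.
Option C: score 687 ≥ 680; DTI 41.6% ≤ 43%; employment 18 ≥ 12 mo → qualifies.
Qualifying: Option B, Option C. Lowest rate is 9.78% → Option B.

Option B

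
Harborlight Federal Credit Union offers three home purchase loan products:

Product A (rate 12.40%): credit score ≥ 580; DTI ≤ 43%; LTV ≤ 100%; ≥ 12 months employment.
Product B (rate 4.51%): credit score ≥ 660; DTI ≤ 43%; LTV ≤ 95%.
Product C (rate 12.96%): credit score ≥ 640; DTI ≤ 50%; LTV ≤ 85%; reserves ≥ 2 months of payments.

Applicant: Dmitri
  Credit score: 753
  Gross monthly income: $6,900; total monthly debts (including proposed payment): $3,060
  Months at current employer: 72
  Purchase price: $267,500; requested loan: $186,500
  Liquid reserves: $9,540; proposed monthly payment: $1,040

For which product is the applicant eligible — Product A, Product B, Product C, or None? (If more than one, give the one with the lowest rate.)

Product C

DTI = 3,060/6,900 = 44.3%.
LTV = 186,500/267,500 = 69.7%.
Reserves = 9,540/1,040 = 9.2 months.
Product A: score 753 ≥ 580; DTI 44.3% > 43%; LTV 69.7% ≤ 100%; employment 72 ≥ 12 mo → does not qualify.
Product B: score 753 ≥ 660; DTI 44.3% > 43%; LTV 69.7% ≤ 95% → does not qualify.
Product C: score 753 ≥ 640; DTI 44.3% ≤ 50%; LTV 69.7% ≤ 85%; reserves 9.2 ≥ 2 mo → qualifies.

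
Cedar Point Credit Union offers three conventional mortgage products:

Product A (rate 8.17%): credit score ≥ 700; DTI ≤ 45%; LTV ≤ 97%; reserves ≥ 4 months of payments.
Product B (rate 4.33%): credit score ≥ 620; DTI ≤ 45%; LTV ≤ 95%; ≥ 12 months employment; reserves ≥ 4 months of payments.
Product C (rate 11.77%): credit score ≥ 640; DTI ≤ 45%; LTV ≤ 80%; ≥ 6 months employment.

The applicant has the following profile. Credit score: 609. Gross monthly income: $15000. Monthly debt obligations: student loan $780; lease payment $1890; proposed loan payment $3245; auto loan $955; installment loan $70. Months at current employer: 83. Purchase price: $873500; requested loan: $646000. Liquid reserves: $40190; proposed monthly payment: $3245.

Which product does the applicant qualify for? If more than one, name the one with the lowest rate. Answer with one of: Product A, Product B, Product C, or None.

None

Total debts = (780 + 1,890 + 3,245 + 955 + 70) = 6,940; DTI = 6,940/15,000 = 46.3%.
LTV = 646,000/873,500 = 74%.
Reserves = 40,190/3,245 = 12.4 months.
Product A: score 609 < 700; DTI 46.3% > 45%; LTV 74% ≤ 97%; reserves 12.4 ≥ 4 mo → does not qualify.
Product B: score 609 < 620; DTI 46.3% > 45%; LTV 74% ≤ 95%; employment 83 ≥ 12 mo; reserves 12.4 ≥ 4 mo → does not qualify.
Product C: score 609 < 640; DTI 46.3% > 45%; LTV 74% ≤ 80%; employment 83 ≥ 6 mo → does not qualify.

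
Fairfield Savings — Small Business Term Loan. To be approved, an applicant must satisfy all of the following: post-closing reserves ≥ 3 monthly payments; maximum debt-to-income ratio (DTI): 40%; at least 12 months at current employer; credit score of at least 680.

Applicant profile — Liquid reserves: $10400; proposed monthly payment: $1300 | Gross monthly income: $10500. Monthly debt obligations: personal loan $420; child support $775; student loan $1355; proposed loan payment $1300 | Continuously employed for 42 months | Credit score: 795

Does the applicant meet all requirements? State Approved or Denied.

Approved

Liquid reserves cover 10,400/1,300 = 8.0 months — ≥ 3 required
Total monthly debts = (420 + 775 + 1,355 + 1,300) = 3,850. DTI: 3,850 ÷ 10,500 = 36.7%, within the 40% cap
Employment 42 ≥ 12 months
Credit score 795 ≥ 680 (meets)
All criteria satisfied.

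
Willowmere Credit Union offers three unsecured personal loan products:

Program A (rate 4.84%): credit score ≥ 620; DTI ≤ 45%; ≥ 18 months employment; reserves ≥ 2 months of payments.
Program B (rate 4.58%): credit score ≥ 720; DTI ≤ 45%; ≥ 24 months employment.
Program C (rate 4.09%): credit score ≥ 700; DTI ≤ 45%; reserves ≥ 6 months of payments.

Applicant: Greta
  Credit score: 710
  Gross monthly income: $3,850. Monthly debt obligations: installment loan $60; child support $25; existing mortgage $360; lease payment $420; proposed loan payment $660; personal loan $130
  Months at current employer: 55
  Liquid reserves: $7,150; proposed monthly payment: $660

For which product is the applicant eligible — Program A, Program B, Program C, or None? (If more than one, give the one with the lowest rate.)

Total debts = (60 + 25 + 360 + 420 + 660 + 130) = 1,655; DTI = 1,655/3,850 = 43%.
Reserves = 7,150/660 = 10.8 months.
Program A: score 710 ≥ 620; DTI 43% ≤ 45%; employment 55 ≥ 18 mo; reserves 10.8 ≥ 2 mo → qualifies.
Program B: score 710 < 720; DTI 43% ≤ 45%; employment 55 ≥ 24 mo → does not qualify.
Program C: score 710 ≥ 700; DTI 43% ≤ 45%; reserves 10.8 ≥ 6 mo → qualifies.
Qualifying: Program A, Program C. Lowest rate is 4.09% → Program C.

Program C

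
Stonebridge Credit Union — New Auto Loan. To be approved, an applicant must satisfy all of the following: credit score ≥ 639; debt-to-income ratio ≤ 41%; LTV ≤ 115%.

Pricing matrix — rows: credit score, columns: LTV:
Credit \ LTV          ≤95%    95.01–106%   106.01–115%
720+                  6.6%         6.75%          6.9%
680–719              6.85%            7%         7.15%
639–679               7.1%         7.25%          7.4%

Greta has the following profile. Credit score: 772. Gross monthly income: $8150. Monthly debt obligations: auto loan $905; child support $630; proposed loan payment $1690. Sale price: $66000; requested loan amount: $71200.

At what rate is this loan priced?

Credit score 772 ≥ 639; Total monthly debts = (905 + 630 + 1,690) = 3,225. Debt-to-income = 3,225/8,150 = 39.6% — meets 41% limit
LTV = 71,200/66,000 = 107.9% ≤ 115%
Row: 772 falls in 720+. Column: 107.9% falls in 106.01–115%. Rate = 6.9%.

6.9%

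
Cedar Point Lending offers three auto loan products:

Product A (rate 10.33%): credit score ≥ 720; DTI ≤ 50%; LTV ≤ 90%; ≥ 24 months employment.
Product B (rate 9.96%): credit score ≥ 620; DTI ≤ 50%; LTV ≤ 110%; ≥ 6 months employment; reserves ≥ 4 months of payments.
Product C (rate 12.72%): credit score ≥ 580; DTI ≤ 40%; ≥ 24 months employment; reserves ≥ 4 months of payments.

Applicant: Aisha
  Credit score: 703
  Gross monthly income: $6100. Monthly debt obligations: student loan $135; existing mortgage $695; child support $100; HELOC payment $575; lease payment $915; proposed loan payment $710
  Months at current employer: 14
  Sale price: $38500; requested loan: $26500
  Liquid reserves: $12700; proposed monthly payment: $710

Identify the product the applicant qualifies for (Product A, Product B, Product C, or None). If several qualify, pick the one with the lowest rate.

Total debts = (135 + 695 + 100 + 575 + 915 + 710) = 3,130; DTI = 3,130/6,100 = 51.3%.
LTV = 26,500/38,500 = 68.8%.
Reserves = 12,700/710 = 17.9 months.
Product A: score 703 < 720; DTI 51.3% > 50%; LTV 68.8% ≤ 90%; employment 14 < 24 mo → does not qualify.
Product B: score 703 ≥ 620; DTI 51.3% > 50%; LTV 68.8% ≤ 110%; employment 14 ≥ 6 mo; reserves 17.9 ≥ 4 mo → does not qualify.
Product C: score 703 ≥ 580; DTI 51.3% > 40%; employment 14 < 24 mo; reserves 17.9 ≥ 4 mo → does not qualify.

None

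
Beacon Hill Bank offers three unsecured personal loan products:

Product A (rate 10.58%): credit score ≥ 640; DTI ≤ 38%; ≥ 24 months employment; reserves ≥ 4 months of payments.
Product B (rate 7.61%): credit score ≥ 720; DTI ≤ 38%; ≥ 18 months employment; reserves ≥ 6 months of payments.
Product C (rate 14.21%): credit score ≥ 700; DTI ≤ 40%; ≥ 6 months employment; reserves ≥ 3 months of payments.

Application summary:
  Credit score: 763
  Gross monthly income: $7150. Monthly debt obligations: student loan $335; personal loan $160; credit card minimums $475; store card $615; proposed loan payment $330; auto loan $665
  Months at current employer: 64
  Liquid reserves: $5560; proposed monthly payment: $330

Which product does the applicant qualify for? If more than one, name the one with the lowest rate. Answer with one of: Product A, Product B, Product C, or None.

Product B

Total debts = (335 + 160 + 475 + 615 + 330 + 665) = 2,580; DTI = 2,580/7,150 = 36.1%.
Reserves = 5,560/330 = 16.8 months.
Product A: score 763 ≥ 640; DTI 36.1% ≤ 38%; employment 64 ≥ 24 mo; reserves 16.8 ≥ 4 mo → qualifies.
Product B: score 763 ≥ 720; DTI 36.1% ≤ 38%; employment 64 ≥ 18 mo; reserves 16.8 ≥ 6 mo → qualifies.
Product C: score 763 ≥ 700; DTI 36.1% ≤ 40%; employment 64 ≥ 6 mo; reserves 16.8 ≥ 3 mo → qualifies.
Qualifying: Product A, Product B, Product C. Lowest rate is 7.61% → Product B.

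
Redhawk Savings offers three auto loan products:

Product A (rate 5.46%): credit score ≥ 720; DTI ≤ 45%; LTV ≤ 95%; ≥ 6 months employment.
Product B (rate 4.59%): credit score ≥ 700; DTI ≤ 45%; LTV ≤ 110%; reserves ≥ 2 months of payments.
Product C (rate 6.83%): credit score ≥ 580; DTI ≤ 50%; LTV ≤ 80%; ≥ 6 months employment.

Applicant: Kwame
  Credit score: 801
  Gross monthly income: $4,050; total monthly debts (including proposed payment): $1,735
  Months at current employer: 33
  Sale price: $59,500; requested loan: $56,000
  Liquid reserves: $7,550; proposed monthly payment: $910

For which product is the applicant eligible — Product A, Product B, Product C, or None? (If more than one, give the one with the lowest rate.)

DTI = 1,735/4,050 = 42.8%.
LTV = 56,000/59,500 = 94.1%.
Reserves = 7,550/910 = 8.3 months.
Product A: score 801 ≥ 720; DTI 42.8% ≤ 45%; LTV 94.1% ≤ 95%; employment 33 ≥ 6 mo → qualifies.
Product B: score 801 ≥ 700; DTI 42.8% ≤ 45%; LTV 94.1% ≤ 110%; reserves 8.3 ≥ 2 mo → qualifies.
Product C: score 801 ≥ 580; DTI 42.8% ≤ 50%; LTV 94.1% > 80%; employment 33 ≥ 6 mo → does not qualify.
Qualifying: Product A, Product B. Lowest rate is 4.59% → Product B.

Product B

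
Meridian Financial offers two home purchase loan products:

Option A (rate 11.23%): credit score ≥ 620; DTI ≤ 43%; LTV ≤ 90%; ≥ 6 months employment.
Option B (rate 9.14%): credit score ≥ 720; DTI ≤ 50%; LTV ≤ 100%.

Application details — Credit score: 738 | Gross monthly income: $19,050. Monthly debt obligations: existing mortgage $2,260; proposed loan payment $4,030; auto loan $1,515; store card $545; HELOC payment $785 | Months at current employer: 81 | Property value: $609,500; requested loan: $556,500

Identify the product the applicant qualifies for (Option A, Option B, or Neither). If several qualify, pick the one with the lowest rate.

Option B

Total debts = (2,260 + 4,030 + 1,515 + 545 + 785) = 9,135; DTI = 9,135/19,050 = 48%.
LTV = 556,500/609,500 = 91.3%.
Option A: score 738 ≥ 620; DTI 48% > 43%; LTV 91.3% > 90%; employment 81 ≥ 6 mo → does not qualify.
Option B: score 738 ≥ 720; DTI 48% ≤ 50%; LTV 91.3% ≤ 100% → qualifies.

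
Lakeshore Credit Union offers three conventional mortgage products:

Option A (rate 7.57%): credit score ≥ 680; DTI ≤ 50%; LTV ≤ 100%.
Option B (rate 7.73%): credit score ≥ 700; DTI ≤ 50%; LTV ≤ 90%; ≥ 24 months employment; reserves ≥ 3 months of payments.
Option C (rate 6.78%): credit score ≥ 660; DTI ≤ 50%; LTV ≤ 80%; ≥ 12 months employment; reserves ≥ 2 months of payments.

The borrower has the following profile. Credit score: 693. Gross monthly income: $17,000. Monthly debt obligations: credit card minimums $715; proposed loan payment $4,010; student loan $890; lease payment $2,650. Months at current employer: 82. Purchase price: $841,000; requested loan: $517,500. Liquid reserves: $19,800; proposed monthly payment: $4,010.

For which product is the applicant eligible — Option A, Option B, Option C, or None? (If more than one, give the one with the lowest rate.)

Option C

Total debts = (715 + 4,010 + 890 + 2,650) = 8,265; DTI = 8,265/17,000 = 48.6%.
LTV = 517,500/841,000 = 61.5%.
Reserves = 19,800/4,010 = 4.9 months.
Option A: score 693 ≥ 680; DTI 48.6% ≤ 50%; LTV 61.5% ≤ 100% → qualifies.
Option B: score 693 < 700; DTI 48.6% ≤ 50%; LTV 61.5% ≤ 90%; employment 82 ≥ 24 mo; reserves 4.9 ≥ 3 mo → does not qualify.
Option C: score 693 ≥ 660; DTI 48.6% ≤ 50%; LTV 61.5% ≤ 80%; employment 82 ≥ 12 mo; reserves 4.9 ≥ 2 mo → qualifies.
Qualifying: Option A, Option C. Lowest rate is 6.78% → Option C.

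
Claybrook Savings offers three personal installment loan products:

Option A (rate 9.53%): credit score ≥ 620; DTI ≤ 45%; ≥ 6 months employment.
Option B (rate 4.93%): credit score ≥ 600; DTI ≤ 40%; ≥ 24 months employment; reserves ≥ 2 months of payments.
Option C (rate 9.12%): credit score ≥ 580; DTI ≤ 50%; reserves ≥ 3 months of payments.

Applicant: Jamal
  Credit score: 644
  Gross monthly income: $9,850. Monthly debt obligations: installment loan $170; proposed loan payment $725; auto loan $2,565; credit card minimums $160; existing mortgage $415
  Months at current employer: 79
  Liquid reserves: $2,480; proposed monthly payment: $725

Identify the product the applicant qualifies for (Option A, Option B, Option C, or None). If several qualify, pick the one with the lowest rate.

Total debts = (170 + 725 + 2,565 + 160 + 415) = 4,035; DTI = 4,035/9,850 = 41%.
Reserves = 2,480/725 = 3.4 months.
Option A: score 644 ≥ 620; DTI 41% ≤ 45%; employment 79 ≥ 6 mo → qualifies.
Option B: score 644 ≥ 600; DTI 41% > 40%; employment 79 ≥ 24 mo; reserves 3.4 ≥ 2 mo → does not qualify.
Option C: score 644 ≥ 580; DTI 41% ≤ 50%; reserves 3.4 ≥ 3 mo → qualifies.
Qualifying: Option A, Option C. Lowest rate is 9.12% → Option C.

Option C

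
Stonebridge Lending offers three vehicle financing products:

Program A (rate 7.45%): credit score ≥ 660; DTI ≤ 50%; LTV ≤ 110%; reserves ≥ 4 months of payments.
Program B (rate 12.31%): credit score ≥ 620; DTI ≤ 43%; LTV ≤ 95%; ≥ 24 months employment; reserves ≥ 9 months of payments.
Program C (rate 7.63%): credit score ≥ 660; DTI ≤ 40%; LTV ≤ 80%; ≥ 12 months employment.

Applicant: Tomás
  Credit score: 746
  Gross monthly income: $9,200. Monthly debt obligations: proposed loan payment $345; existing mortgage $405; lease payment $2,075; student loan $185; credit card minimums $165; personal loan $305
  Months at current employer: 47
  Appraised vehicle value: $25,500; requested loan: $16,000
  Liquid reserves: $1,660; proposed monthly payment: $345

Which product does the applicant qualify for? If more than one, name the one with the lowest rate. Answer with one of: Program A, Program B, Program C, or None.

Program A

Total debts = (345 + 405 + 2,075 + 185 + 165 + 305) = 3,480; DTI = 3,480/9,200 = 37.8%.
LTV = 16,000/25,500 = 62.7%.
Reserves = 1,660/345 = 4.8 months.
Program A: score 746 ≥ 660; DTI 37.8% ≤ 50%; LTV 62.7% ≤ 110%; reserves 4.8 ≥ 4 mo → qualifies.
Program B: score 746 ≥ 620; DTI 37.8% ≤ 43%; LTV 62.7% ≤ 95%; employment 47 ≥ 24 mo; reserves 4.8 < 9 mo → does not qualify.
Program C: score 746 ≥ 660; DTI 37.8% ≤ 40%; LTV 62.7% ≤ 80%; employment 47 ≥ 12 mo → qualifies.
Qualifying: Program A, Program C. Lowest rate is 7.45% → Program A.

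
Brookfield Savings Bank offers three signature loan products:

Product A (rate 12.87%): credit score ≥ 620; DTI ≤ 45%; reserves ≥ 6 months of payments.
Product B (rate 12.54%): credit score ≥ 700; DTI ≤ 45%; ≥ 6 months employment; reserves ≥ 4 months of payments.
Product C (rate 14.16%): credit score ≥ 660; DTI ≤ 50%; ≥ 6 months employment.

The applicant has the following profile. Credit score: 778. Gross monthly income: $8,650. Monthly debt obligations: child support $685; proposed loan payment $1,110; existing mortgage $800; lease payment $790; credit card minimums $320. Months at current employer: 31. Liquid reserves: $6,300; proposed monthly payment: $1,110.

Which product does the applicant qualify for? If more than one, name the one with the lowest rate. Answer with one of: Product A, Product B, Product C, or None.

Product B

Total debts = (685 + 1,110 + 800 + 790 + 320) = 3,705; DTI = 3,705/8,650 = 42.8%.
Reserves = 6,300/1,110 = 5.7 months.
Product A: score 778 ≥ 620; DTI 42.8% ≤ 45%; reserves 5.7 < 6 mo → does not qualify.
Product B: score 778 ≥ 700; DTI 42.8% ≤ 45%; employment 31 ≥ 6 mo; reserves 5.7 ≥ 4 mo → qualifies.
Product C: score 778 ≥ 660; DTI 42.8% ≤ 50%; employment 31 ≥ 6 mo → qualifies.
Qualifying: Product B, Product C. Lowest rate is 12.54% → Product B.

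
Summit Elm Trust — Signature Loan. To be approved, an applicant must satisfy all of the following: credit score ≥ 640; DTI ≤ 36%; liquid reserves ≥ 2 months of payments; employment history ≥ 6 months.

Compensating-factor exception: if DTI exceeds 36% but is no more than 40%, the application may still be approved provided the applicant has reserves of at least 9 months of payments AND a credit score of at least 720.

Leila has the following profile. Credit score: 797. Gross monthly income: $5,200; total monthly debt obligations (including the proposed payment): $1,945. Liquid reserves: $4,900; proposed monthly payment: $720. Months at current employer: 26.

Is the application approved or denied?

Credit score 797 ≥ 640 (meets base)
DTI = 1,945/5,200 = 37.4% > 36% — standard DTI limit exceeded.
Reserves = 4,900/720 = 6.8 months ≥ 2
Employment 26 ≥ 6 months
DTI 37.4% is within the 36%–40% exception band; checking compensating factors.
Override check — reserves: 6.8 mo (short of 9); score: 797 (ok).
Override conditions not both satisfied; exception does not apply.

Denied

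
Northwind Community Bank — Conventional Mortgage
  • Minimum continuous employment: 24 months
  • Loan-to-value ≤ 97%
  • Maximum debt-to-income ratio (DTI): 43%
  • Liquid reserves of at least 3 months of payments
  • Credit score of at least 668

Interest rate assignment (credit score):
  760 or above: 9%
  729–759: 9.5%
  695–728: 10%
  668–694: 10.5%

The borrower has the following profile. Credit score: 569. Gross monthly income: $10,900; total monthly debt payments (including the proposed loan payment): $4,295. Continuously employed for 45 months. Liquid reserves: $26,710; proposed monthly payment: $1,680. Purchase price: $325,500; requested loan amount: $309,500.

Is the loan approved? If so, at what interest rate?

Denied

Credit score 569 < 668 (below minimum)
LTV: 309,500 ÷ 325,500 = 95.1%, within 97% cap
Liquid reserves cover 26,710/1,680 = 15.9 months — ≥ 3 required
Employment 45 ≥ 24 months
DTI = 4,295/10,900 = 39.4% ≤ 43%
Not all requirements met → denied.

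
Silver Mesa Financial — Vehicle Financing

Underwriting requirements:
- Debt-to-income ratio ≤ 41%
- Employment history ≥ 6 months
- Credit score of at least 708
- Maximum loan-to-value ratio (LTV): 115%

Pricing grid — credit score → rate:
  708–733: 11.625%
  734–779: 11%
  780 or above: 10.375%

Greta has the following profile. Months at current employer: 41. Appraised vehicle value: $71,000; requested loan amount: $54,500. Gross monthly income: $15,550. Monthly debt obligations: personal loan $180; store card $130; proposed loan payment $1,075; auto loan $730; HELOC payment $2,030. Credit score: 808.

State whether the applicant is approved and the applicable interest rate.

Credit score 808 ≥ 708 (meets minimum)
Employment 41 ≥ 6 months
Total monthly debts = (180 + 130 + 1,075 + 730 + 2,030) = 4,145. DTI = 4,145/15,550 = 26.7% ≤ 41%
Loan-to-value = 54,500/71,000 = 76.8% — pass (115% max)
All requirements met. Score 808 falls in the 780 or above tier → 10.375%.

Approved at 10.375%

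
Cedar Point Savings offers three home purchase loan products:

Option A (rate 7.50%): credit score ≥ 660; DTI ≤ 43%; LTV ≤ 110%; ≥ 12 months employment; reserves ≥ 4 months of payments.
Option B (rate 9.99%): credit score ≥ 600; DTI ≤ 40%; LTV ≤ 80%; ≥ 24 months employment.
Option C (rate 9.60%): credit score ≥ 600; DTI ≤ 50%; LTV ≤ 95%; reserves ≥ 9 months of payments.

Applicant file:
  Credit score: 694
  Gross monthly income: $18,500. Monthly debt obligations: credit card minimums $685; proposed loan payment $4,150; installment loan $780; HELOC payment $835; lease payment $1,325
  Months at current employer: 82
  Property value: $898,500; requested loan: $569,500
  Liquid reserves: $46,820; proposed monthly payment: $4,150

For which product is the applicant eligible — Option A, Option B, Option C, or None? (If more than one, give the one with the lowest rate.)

Total debts = (685 + 4,150 + 780 + 835 + 1,325) = 7,775; DTI = 7,775/18,500 = 42%.
LTV = 569,500/898,500 = 63.4%.
Reserves = 46,820/4,150 = 11.3 months.
Option A: score 694 ≥ 660; DTI 42% ≤ 43%; LTV 63.4% ≤ 110%; employment 82 ≥ 12 mo; reserves 11.3 ≥ 4 mo → qualifies.
Option B: score 694 ≥ 600; DTI 42% > 40%; LTV 63.4% ≤ 80%; employment 82 ≥ 24 mo → does not qualify.
Option C: score 694 ≥ 600; DTI 42% ≤ 50%; LTV 63.4% ≤ 95%; reserves 11.3 ≥ 9 mo → qualifies.
Qualifying: Option A, Option C. Lowest rate is 7.50% → Option A.

Option A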